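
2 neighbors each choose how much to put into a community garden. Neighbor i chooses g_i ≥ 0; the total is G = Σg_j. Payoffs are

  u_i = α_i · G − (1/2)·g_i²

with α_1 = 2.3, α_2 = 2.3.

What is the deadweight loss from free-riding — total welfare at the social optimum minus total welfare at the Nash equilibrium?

5.29

Neighbor i's FOC: ∂u_i/∂g_i = α_i − g_i = 0, so g_i* = α_i.
NE contributions = (2.3, 2.3); G = 4.6.
W^NE = (Σα)·G − ½Σα_i² = 4.6² − ½·10.58 = 15.87.
Planner sets g_i = Σα_j = 4.6 for every i, so G^SO = 2·4.6 = 9.2.
W^SO = (Σα)·G^SO − ½·2·(Σα)² = (2/2)·4.6² = 21.16.
Deadweight loss = W^SO − W^NE = 5.29.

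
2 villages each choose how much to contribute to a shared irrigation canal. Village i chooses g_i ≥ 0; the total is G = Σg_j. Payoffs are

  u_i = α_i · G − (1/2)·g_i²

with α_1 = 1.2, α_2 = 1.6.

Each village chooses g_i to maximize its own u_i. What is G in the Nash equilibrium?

2.8

Village i's FOC: ∂u_i/∂g_i = α_i − g_i = 0, so g_i* = α_i.
NE contributions = (1.2, 1.6); G = 2.8.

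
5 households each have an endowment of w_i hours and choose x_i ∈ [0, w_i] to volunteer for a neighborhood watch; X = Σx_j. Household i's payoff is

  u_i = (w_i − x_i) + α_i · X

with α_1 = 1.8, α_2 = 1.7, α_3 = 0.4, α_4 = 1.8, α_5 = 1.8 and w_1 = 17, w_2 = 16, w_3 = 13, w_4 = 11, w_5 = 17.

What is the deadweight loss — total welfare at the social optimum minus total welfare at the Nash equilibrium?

84.5

∂u_i/∂x_i = α_i − 1, so household i contributes w_i if α_i > 1, else 0.
α_i > 1 for i ∈ {1, 2, 4, 5}; NE contributions (17, 16, 0, 11, 17), X = 61.
W^NE = Σw_i − X^NE + (Σα_i)·X^NE = 74 + 6.5·61 = 470.5.
Planner: ∂(Σu_j)/∂x_i = Σα_j − 1 = 6.5 > 0, so everyone contributes w_i; X^SO = 74, W^SO = 74 + 6.5·74 = 555.
Deadweight loss = 84.5.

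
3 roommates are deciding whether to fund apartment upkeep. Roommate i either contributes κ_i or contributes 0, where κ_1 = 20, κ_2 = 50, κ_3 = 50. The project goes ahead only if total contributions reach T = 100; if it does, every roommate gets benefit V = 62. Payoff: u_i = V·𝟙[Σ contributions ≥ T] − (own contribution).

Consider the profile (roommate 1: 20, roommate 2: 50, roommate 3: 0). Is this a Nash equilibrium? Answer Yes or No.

Total = 70 < 100: not provided.
Roommate 1 (pledges 20, payoff -20): dropping to 0 → total 50, payoff 0. Profitable deviation.

No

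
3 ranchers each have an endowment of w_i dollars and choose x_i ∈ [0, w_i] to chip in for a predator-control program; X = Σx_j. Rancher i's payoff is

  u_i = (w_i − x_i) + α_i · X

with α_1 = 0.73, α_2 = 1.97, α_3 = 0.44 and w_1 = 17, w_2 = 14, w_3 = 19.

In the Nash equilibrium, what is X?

14

∂u_i/∂x_i = α_i − 1, so rancher i contributes w_i if α_i > 1, else 0.
α_i > 1 for i ∈ {2}; NE contributions (0, 14, 0), X = 14.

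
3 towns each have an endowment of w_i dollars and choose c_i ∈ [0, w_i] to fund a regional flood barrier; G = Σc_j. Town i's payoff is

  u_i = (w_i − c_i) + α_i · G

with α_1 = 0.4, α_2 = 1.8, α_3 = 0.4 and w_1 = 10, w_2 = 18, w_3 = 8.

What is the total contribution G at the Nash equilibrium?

∂u_i/∂c_i = α_i − 1, so town i contributes w_i if α_i > 1, else 0.
α_i > 1 for i ∈ {2}; NE contributions (0, 18, 0), G = 18.

18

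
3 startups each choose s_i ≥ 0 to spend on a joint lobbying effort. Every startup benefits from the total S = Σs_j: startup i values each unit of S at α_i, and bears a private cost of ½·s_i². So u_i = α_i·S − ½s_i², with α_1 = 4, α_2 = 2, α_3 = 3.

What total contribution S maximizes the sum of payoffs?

27

Planner FOC: ∂(Σu_j)/∂s_i = (Σα_j) − s_i = 0, so s_i^SO = Σα_j = 9 for every i; S^SO = 27.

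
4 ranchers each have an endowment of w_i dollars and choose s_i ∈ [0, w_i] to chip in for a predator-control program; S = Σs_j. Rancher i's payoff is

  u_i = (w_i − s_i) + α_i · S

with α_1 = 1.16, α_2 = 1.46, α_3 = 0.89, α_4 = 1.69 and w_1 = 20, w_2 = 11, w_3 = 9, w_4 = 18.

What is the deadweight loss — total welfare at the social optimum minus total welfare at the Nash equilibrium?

∂u_i/∂s_i = α_i − 1, so rancher i contributes w_i if α_i > 1, else 0.
α_i > 1 for i ∈ {1, 2, 4}; NE contributions (20, 11, 0, 18), S = 49.
W^NE = Σw_i − S^NE + (Σα_i)·S^NE = 58 + 4.2·49 = 263.8.
Planner: ∂(Σu_j)/∂s_i = Σα_j − 1 = 4.2 > 0, so everyone contributes w_i; S^SO = 58, W^SO = 58 + 4.2·58 = 301.6.
Deadweight loss = 37.8.

37.8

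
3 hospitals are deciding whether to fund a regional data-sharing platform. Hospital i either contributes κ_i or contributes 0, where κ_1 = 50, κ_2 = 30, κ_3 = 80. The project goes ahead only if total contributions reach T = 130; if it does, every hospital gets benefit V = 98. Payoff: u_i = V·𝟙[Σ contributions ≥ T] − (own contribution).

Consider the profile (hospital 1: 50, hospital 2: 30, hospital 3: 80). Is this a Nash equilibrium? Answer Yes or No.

Total = 160 ≥ 130: provided.
Hospital 1 (pledges 50, payoff 48): dropping to 0 → total 110, payoff 0. No gain.
Hospital 2 (pledges 30, payoff 68): dropping to 0 → total 130, payoff 98. Profitable deviation.

No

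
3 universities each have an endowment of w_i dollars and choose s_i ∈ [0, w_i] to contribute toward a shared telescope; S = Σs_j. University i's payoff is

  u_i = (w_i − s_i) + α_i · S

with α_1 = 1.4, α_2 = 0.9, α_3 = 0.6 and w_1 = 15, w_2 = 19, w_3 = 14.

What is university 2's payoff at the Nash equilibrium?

∂u_i/∂s_i = α_i − 1, so university i contributes w_i if α_i > 1, else 0.
α_i > 1 for i ∈ {1}; NE contributions (15, 0, 0), S = 15.
u_2 = (19 − 0) + 0.9·15 = 32.5.

32.5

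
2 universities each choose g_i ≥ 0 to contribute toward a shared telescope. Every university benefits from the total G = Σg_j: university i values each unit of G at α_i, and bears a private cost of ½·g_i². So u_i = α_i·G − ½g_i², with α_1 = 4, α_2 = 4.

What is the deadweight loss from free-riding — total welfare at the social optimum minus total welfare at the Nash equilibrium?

University i's FOC: ∂u_i/∂g_i = α_i − g_i = 0, so g_i* = α_i.
NE contributions = (4, 4); G = 8.
W^NE = (Σα)·G − ½Σα_i² = 8² − ½·32 = 48.
Planner sets g_i = Σα_j = 8 for every i, so G^SO = 2·8 = 16.
W^SO = (Σα)·G^SO − ½·2·(Σα)² = (2/2)·8² = 64.
Deadweight loss = W^SO − W^NE = 16.

16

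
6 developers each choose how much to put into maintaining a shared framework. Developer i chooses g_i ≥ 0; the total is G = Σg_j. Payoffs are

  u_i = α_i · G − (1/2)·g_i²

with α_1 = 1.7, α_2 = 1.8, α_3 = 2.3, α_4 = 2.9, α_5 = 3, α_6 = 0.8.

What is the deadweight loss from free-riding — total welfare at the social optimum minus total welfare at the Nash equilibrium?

Developer i's FOC: ∂u_i/∂g_i = α_i − g_i = 0, so g_i* = α_i.
NE contributions = (1.7, 1.8, 2.3, 2.9, 3, 0.8); G = 12.5.
W^NE = (Σα)·G − ½Σα_i² = 12.5² − ½·29.47 = 141.515.
Planner sets g_i = Σα_j = 12.5 for every i, so G^SO = 6·12.5 = 75.
W^SO = (Σα)·G^SO − ½·6·(Σα)² = (6/2)·12.5² = 468.75.
Deadweight loss = W^SO − W^NE = 327.235.

327.235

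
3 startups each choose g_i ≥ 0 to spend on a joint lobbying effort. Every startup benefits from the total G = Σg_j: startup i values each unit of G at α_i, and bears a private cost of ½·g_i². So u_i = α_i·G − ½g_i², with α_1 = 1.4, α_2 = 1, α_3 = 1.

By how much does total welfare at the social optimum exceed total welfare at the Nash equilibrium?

7.76

Startup i's FOC: ∂u_i/∂g_i = α_i − g_i = 0, so g_i* = α_i.
NE contributions = (1.4, 1, 1); G = 3.4.
W^NE = (Σα)·G − ½Σα_i² = 3.4² − ½·3.96 = 9.58.
Planner sets g_i = Σα_j = 3.4 for every i, so G^SO = 3·3.4 = 10.2.
W^SO = (Σα)·G^SO − ½·3·(Σα)² = (3/2)·3.4² = 17.34.
Deadweight loss = W^SO − W^NE = 7.76.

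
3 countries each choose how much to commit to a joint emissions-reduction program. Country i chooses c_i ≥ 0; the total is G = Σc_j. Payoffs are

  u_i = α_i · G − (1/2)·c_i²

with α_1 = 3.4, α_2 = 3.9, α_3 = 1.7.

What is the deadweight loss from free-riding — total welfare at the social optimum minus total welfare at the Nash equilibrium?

Country i's FOC: ∂u_i/∂c_i = α_i − c_i = 0, so c_i* = α_i.
NE contributions = (3.4, 3.9, 1.7); G = 9.
W^NE = (Σα)·G − ½Σα_i² = 9² − ½·29.66 = 66.17.
Planner sets c_i = Σα_j = 9 for every i, so G^SO = 3·9 = 27.
W^SO = (Σα)·G^SO − ½·3·(Σα)² = (3/2)·9² = 121.5.
Deadweight loss = W^SO − W^NE = 55.33.

55.33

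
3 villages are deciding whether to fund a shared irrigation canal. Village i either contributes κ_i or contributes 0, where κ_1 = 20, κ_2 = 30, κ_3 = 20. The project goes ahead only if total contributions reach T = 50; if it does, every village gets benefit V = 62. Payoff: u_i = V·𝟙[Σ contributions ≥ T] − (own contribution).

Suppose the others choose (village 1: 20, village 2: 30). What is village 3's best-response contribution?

0

Others' total = 50 ≥ 50; contributing adds cost 20 for no extra benefit.
Best response: 0.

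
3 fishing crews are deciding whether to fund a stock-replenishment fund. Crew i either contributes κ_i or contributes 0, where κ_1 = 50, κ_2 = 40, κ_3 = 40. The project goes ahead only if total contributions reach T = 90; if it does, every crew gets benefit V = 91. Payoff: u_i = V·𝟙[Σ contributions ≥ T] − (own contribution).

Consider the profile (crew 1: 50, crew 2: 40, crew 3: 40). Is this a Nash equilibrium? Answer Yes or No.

Total = 130 ≥ 90: provided.
Crew 1 (pledges 50, payoff 41): dropping to 0 → total 80, payoff 0. No gain.
Crew 2 (pledges 40, payoff 51): dropping to 0 → total 90, payoff 91. Profitable deviation.

No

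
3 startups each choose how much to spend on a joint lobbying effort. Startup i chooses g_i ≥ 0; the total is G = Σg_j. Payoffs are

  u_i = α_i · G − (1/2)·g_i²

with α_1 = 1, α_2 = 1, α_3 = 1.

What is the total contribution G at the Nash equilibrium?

Startup i's FOC: ∂u_i/∂g_i = α_i − g_i = 0, so g_i* = α_i.
NE contributions = (1, 1, 1); G = 3.

3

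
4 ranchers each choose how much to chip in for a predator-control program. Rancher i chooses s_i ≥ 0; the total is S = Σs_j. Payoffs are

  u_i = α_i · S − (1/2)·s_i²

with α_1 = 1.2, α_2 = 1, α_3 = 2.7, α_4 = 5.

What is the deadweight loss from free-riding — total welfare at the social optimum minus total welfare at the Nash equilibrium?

115.375

Rancher i's FOC: ∂u_i/∂s_i = α_i − s_i = 0, so s_i* = α_i.
NE contributions = (1.2, 1, 2.7, 5); S = 9.9.
W^NE = (Σα)·S − ½Σα_i² = 9.9² − ½·34.73 = 80.645.
Planner sets s_i = Σα_j = 9.9 for every i, so S^SO = 4·9.9 = 39.6.
W^SO = (Σα)·S^SO − ½·4·(Σα)² = (4/2)·9.9² = 196.02.
Deadweight loss = W^SO − W^NE = 115.375.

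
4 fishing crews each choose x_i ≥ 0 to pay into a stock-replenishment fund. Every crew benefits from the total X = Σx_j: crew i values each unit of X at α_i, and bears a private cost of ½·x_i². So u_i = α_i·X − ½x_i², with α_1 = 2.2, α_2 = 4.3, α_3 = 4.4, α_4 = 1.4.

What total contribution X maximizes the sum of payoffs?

49.2

Planner FOC: ∂(Σu_j)/∂x_i = (Σα_j) − x_i = 0, so x_i^SO = Σα_j = 12.3 for every i; X^SO = 49.2.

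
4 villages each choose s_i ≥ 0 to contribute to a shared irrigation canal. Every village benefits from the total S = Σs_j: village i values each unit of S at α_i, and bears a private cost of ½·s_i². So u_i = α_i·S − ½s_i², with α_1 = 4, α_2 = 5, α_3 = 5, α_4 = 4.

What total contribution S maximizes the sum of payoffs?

72

Planner FOC: ∂(Σu_j)/∂s_i = (Σα_j) − s_i = 0, so s_i^SO = Σα_j = 18 for every i; S^SO = 72.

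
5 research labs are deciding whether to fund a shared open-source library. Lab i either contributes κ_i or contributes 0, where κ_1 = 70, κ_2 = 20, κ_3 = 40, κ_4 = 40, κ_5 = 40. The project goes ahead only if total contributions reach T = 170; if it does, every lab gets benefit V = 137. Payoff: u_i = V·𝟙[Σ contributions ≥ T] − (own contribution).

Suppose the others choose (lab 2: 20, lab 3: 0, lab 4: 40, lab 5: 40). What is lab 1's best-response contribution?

Others' total = 100. Contributing 70 brings total to 170 ≥ 170: gain V − κ_1 = 67.
Best response: 70.

70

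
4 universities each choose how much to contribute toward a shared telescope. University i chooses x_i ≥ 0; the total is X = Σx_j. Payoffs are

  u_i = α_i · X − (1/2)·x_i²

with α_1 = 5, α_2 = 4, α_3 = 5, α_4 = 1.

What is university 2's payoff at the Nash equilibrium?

52

University i's FOC: ∂u_i/∂x_i = α_i − x_i = 0, so x_i* = α_i.
NE contributions = (5, 4, 5, 1); X = 15.
u_2 = α_2·X − ½·(x_2)² = 4·15 − ½·4² = 52.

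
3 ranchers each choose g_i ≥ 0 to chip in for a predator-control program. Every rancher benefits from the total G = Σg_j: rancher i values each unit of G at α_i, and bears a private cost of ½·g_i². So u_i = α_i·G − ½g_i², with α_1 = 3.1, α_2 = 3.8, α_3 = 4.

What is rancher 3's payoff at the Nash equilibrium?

35.6

Rancher i's FOC: ∂u_i/∂g_i = α_i − g_i = 0, so g_i* = α_i.
NE contributions = (3.1, 3.8, 4); G = 10.9.
u_3 = α_3·G − ½·(g_3)² = 4·10.9 − ½·4² = 35.6.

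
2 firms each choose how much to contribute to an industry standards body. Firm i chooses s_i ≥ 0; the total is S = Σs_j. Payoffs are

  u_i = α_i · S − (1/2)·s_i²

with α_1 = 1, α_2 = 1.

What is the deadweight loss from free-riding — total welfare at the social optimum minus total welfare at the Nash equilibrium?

Firm i's FOC: ∂u_i/∂s_i = α_i − s_i = 0, so s_i* = α_i.
NE contributions = (1, 1); S = 2.
W^NE = (Σα)·S − ½Σα_i² = 2² − ½·2 = 3.
Planner sets s_i = Σα_j = 2 for every i, so S^SO = 2·2 = 4.
W^SO = (Σα)·S^SO − ½·2·(Σα)² = (2/2)·2² = 4.
Deadweight loss = W^SO − W^NE = 1.

1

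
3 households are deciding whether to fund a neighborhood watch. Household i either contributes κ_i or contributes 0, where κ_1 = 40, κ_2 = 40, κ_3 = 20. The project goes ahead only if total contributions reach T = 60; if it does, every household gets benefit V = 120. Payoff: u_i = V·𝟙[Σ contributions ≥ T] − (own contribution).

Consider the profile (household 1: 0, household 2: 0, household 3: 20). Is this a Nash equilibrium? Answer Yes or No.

No

Total = 20 < 60: not provided.
Household 1 (pledges 0, payoff 0): pledging 40 → total 60, payoff 80. Profitable deviation.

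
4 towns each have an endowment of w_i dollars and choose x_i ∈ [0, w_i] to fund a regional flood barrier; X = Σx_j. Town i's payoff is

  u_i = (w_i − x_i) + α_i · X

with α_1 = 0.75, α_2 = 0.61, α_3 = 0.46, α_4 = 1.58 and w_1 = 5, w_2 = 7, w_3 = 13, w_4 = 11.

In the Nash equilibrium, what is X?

11

∂u_i/∂x_i = α_i − 1, so town i contributes w_i if α_i > 1, else 0.
α_i > 1 for i ∈ {4}; NE contributions (0, 0, 0, 11), X = 11.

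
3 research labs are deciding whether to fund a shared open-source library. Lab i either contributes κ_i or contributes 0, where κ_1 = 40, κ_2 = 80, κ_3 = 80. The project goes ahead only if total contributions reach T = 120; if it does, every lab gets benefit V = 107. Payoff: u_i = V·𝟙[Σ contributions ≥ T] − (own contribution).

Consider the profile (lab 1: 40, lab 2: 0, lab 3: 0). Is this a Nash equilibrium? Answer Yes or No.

No

Total = 40 < 120: not provided.
Lab 1 (pledges 40, payoff -40): dropping to 0 → total 0, payoff 0. Profitable deviation.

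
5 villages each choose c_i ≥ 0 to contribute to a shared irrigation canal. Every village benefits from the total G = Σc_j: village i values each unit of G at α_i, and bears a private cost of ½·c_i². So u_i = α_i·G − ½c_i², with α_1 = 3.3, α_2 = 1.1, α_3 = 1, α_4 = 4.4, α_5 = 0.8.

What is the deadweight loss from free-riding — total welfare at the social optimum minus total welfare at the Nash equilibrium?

Village i's FOC: ∂u_i/∂c_i = α_i − c_i = 0, so c_i* = α_i.
NE contributions = (3.3, 1.1, 1, 4.4, 0.8); G = 10.6.
W^NE = (Σα)·G − ½Σα_i² = 10.6² − ½·33.1 = 95.81.
Planner sets c_i = Σα_j = 10.6 for every i, so G^SO = 5·10.6 = 53.
W^SO = (Σα)·G^SO − ½·5·(Σα)² = (5/2)·10.6² = 280.9.
Deadweight loss = W^SO − W^NE = 185.09.

185.09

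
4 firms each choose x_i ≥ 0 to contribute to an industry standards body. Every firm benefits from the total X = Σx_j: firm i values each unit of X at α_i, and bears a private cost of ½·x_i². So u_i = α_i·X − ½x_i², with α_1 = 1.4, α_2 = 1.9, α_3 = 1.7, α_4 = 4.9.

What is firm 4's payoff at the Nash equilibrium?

Firm i's FOC: ∂u_i/∂x_i = α_i − x_i = 0, so x_i* = α_i.
NE contributions = (1.4, 1.9, 1.7, 4.9); X = 9.9.
u_4 = α_4·X − ½·(x_4)² = 4.9·9.9 − ½·4.9² = 36.505.

36.505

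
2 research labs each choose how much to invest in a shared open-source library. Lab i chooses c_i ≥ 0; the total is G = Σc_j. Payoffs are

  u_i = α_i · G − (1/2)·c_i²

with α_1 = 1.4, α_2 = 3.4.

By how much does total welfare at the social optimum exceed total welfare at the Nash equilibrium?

6.76

Lab i's FOC: ∂u_i/∂c_i = α_i − c_i = 0, so c_i* = α_i.
NE contributions = (1.4, 3.4); G = 4.8.
W^NE = (Σα)·G − ½Σα_i² = 4.8² − ½·13.52 = 16.28.
Planner sets c_i = Σα_j = 4.8 for every i, so G^SO = 2·4.8 = 9.6.
W^SO = (Σα)·G^SO − ½·2·(Σα)² = (2/2)·4.8² = 23.04.
Deadweight loss = W^SO − W^NE = 6.76.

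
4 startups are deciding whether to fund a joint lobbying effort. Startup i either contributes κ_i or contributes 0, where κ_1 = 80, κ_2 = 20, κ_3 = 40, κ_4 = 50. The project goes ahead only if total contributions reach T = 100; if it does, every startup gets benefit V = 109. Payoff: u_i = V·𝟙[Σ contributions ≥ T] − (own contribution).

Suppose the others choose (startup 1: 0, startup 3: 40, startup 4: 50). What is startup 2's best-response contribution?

20

Others' total = 90. Contributing 20 brings total to 110 ≥ 100: gain V − κ_2 = 89.
Best response: 20.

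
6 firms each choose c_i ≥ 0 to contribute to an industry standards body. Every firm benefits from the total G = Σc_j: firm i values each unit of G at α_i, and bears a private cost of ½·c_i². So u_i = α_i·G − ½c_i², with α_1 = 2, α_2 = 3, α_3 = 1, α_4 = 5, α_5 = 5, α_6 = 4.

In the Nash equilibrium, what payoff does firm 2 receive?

Firm i's FOC: ∂u_i/∂c_i = α_i − c_i = 0, so c_i* = α_i.
NE contributions = (2, 3, 1, 5, 5, 4); G = 20.
u_2 = α_2·G − ½·(c_2)² = 3·20 − ½·3² = 55.5.

55.5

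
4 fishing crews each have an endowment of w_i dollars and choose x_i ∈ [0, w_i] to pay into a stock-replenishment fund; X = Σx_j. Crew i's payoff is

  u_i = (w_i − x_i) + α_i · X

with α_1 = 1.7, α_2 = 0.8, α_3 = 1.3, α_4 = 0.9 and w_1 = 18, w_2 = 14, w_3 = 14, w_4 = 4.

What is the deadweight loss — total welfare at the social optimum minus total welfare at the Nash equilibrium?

66.6

∂u_i/∂x_i = α_i − 1, so crew i contributes w_i if α_i > 1, else 0.
α_i > 1 for i ∈ {1, 3}; NE contributions (18, 0, 14, 0), X = 32.
W^NE = Σw_i − X^NE + (Σα_i)·X^NE = 50 + 3.7·32 = 168.4.
Planner: ∂(Σu_j)/∂x_i = Σα_j − 1 = 3.7 > 0, so everyone contributes w_i; X^SO = 50, W^SO = 50 + 3.7·50 = 235.
Deadweight loss = 66.6.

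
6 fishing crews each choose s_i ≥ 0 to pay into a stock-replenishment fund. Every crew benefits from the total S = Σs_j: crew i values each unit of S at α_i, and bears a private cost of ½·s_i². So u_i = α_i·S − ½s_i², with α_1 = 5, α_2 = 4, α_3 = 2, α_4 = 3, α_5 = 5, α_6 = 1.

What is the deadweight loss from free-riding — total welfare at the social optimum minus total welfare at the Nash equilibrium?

Crew i's FOC: ∂u_i/∂s_i = α_i − s_i = 0, so s_i* = α_i.
NE contributions = (5, 4, 2, 3, 5, 1); S = 20.
W^NE = (Σα)·S − ½Σα_i² = 20² − ½·80 = 360.
Planner sets s_i = Σα_j = 20 for every i, so S^SO = 6·20 = 120.
W^SO = (Σα)·S^SO − ½·6·(Σα)² = (6/2)·20² = 1200.
Deadweight loss = W^SO − W^NE = 840.

840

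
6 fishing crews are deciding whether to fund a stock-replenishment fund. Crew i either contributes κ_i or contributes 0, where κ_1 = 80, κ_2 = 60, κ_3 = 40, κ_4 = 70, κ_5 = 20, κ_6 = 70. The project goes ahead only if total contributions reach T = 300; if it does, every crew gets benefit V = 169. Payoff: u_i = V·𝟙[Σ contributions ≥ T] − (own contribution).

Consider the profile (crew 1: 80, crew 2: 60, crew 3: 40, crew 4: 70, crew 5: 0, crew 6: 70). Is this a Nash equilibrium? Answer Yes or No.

Yes

Total = 320 ≥ 300: provided.
Crew 1 (pledges 80, payoff 89): dropping to 0 → total 240, payoff 0. No gain.
Crew 2 (pledges 60, payoff 109): dropping to 0 → total 260, payoff 0. No gain.
Crew 3 (pledges 40, payoff 129): dropping to 0 → total 280, payoff 0. No gain.
Crew 4 (pledges 70, payoff 99): dropping to 0 → total 250, payoff 0. No gain.
Crew 5 (pledges 0, payoff 169): pledging 20 → total 340, payoff 149. No gain.
Crew 6 (pledges 70, payoff 99): dropping to 0 → total 250, payoff 0. No gain.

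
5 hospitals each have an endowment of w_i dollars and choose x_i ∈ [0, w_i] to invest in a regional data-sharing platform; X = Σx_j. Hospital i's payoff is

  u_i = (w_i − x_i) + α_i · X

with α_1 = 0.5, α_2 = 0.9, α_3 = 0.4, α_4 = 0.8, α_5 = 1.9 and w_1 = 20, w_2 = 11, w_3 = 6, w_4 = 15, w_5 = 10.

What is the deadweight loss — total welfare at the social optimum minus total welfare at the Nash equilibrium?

∂u_i/∂x_i = α_i − 1, so hospital i contributes w_i if α_i > 1, else 0.
α_i > 1 for i ∈ {5}; NE contributions (0, 0, 0, 0, 10), X = 10.
W^NE = Σw_i − X^NE + (Σα_i)·X^NE = 62 + 3.5·10 = 97.
Planner: ∂(Σu_j)/∂x_i = Σα_j − 1 = 3.5 > 0, so everyone contributes w_i; X^SO = 62, W^SO = 62 + 3.5·62 = 279.
Deadweight loss = 182.

182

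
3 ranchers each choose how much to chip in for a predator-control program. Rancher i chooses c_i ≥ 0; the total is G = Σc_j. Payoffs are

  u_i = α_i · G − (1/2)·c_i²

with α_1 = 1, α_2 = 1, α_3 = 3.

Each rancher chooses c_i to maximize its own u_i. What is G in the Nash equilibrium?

5

Rancher i's FOC: ∂u_i/∂c_i = α_i − c_i = 0, so c_i* = α_i.
NE contributions = (1, 1, 3); G = 5.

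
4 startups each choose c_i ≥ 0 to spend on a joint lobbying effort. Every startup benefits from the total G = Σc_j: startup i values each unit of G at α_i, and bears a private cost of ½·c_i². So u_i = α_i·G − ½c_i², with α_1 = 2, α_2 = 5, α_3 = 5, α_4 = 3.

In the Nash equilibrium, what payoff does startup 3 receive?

62.5

Startup i's FOC: ∂u_i/∂c_i = α_i − c_i = 0, so c_i* = α_i.
NE contributions = (2, 5, 5, 3); G = 15.
u_3 = α_3·G − ½·(c_3)² = 5·15 − ½·5² = 62.5.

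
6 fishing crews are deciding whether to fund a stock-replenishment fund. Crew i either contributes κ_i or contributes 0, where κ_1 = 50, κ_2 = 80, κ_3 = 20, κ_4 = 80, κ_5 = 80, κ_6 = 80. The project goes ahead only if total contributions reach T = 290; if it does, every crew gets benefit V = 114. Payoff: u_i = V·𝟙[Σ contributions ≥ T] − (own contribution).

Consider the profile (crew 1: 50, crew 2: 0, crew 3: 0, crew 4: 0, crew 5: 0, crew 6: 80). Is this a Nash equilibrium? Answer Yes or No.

Total = 130 < 290: not provided.
Crew 1 (pledges 50, payoff -50): dropping to 0 → total 80, payoff 0. Profitable deviation.

No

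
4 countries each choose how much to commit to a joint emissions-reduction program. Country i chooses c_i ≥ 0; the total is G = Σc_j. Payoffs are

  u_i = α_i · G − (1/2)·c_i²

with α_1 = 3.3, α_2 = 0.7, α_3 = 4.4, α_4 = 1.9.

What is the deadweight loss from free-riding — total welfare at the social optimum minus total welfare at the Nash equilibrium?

123.265

Country i's FOC: ∂u_i/∂c_i = α_i − c_i = 0, so c_i* = α_i.
NE contributions = (3.3, 0.7, 4.4, 1.9); G = 10.3.
W^NE = (Σα)·G − ½Σα_i² = 10.3² − ½·34.35 = 88.915.
Planner sets c_i = Σα_j = 10.3 for every i, so G^SO = 4·10.3 = 41.2.
W^SO = (Σα)·G^SO − ½·4·(Σα)² = (4/2)·10.3² = 212.18.
Deadweight loss = W^SO − W^NE = 123.265.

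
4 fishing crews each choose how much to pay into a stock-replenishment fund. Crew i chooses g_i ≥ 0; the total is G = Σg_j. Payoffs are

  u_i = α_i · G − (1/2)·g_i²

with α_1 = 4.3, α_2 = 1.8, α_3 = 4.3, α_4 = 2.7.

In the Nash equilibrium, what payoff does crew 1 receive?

Crew i's FOC: ∂u_i/∂g_i = α_i − g_i = 0, so g_i* = α_i.
NE contributions = (4.3, 1.8, 4.3, 2.7); G = 13.1.
u_1 = α_1·G − ½·(g_1)² = 4.3·13.1 − ½·4.3² = 47.085.

47.085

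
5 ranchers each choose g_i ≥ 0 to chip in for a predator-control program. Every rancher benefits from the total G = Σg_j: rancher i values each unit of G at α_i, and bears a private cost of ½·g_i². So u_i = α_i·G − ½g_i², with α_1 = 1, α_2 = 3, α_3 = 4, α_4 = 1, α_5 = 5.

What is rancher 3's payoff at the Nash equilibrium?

Rancher i's FOC: ∂u_i/∂g_i = α_i − g_i = 0, so g_i* = α_i.
NE contributions = (1, 3, 4, 1, 5); G = 14.
u_3 = α_3·G − ½·(g_3)² = 4·14 − ½·4² = 48.

48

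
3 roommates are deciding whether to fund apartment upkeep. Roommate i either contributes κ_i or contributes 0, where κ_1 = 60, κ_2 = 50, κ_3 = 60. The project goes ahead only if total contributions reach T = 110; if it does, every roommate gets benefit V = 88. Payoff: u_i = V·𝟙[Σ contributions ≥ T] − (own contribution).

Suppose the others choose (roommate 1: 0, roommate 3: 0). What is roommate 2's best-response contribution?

Others' total = 0. Even contributing 50 gives 50 < 110: no benefit either way.
Best response: 0.

0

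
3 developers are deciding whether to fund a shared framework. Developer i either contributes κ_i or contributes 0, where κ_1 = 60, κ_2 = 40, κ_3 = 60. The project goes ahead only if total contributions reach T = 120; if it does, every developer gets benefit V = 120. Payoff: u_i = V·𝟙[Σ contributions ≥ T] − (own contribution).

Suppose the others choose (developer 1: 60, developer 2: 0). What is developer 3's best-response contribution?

Others' total = 60. Contributing 60 brings total to 120 ≥ 120: gain V − κ_3 = 60.
Best response: 60.

60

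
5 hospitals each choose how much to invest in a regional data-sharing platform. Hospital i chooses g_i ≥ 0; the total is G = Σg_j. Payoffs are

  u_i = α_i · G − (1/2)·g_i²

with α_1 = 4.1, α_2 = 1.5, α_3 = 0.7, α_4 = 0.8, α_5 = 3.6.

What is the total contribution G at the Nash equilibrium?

Hospital i's FOC: ∂u_i/∂g_i = α_i − g_i = 0, so g_i* = α_i.
NE contributions = (4.1, 1.5, 0.7, 0.8, 3.6); G = 10.7.

10.7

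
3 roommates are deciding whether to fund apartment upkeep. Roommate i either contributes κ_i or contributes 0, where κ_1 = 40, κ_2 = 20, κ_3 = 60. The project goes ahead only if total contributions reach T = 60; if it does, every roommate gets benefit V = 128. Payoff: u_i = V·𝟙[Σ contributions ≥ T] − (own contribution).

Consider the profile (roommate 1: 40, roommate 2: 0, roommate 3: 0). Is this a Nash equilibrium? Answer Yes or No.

Total = 40 < 60: not provided.
Roommate 1 (pledges 40, payoff -40): dropping to 0 → total 0, payoff 0. Profitable deviation.

No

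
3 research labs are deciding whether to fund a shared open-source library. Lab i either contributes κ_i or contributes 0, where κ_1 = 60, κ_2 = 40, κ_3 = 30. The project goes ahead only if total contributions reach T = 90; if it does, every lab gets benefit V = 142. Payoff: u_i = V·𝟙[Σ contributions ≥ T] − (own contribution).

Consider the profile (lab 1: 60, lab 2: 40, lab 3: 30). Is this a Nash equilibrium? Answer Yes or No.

Total = 130 ≥ 90: provided.
Lab 1 (pledges 60, payoff 82): dropping to 0 → total 70, payoff 0. No gain.
Lab 2 (pledges 40, payoff 102): dropping to 0 → total 90, payoff 142. Profitable deviation.

No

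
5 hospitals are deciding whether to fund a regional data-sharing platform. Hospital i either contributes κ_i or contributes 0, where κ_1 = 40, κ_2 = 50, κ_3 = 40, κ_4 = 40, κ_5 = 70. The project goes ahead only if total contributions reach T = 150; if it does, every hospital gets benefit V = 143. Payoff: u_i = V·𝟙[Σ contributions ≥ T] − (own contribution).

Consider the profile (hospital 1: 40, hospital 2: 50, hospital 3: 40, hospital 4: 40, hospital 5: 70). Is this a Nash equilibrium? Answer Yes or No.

Total = 240 ≥ 150: provided.
Hospital 1 (pledges 40, payoff 103): dropping to 0 → total 200, payoff 143. Profitable deviation.

No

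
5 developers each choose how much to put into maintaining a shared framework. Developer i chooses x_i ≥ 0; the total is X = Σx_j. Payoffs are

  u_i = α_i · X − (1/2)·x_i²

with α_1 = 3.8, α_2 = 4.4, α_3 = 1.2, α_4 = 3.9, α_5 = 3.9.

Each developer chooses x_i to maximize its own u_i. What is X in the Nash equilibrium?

Developer i's FOC: ∂u_i/∂x_i = α_i − x_i = 0, so x_i* = α_i.
NE contributions = (3.8, 4.4, 1.2, 3.9, 3.9); X = 17.2.

17.2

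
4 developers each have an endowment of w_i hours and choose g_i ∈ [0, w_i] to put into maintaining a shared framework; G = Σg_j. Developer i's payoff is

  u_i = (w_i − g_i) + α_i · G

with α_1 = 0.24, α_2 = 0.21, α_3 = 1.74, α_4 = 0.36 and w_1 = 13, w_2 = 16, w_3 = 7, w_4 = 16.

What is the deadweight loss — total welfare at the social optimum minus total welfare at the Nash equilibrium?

69.75

∂u_i/∂g_i = α_i − 1, so developer i contributes w_i if α_i > 1, else 0.
α_i > 1 for i ∈ {3}; NE contributions (0, 0, 7, 0), G = 7.
W^NE = Σw_i − G^NE + (Σα_i)·G^NE = 52 + 1.55·7 = 62.85.
Planner: ∂(Σu_j)/∂g_i = Σα_j − 1 = 1.55 > 0, so everyone contributes w_i; G^SO = 52, W^SO = 52 + 1.55·52 = 132.6.
Deadweight loss = 69.75.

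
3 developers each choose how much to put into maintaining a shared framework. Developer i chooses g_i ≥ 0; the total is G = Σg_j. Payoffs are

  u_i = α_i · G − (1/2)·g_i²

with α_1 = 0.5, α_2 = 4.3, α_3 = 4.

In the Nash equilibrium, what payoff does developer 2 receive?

Developer i's FOC: ∂u_i/∂g_i = α_i − g_i = 0, so g_i* = α_i.
NE contributions = (0.5, 4.3, 4); G = 8.8.
u_2 = α_2·G − ½·(g_2)² = 4.3·8.8 − ½·4.3² = 28.595.

28.595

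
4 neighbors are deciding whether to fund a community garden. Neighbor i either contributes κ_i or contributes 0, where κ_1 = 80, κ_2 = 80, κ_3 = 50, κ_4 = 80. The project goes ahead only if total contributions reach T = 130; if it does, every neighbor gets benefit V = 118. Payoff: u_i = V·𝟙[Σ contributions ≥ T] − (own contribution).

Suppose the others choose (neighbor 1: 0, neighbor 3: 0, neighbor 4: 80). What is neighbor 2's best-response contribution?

Others' total = 80. Contributing 80 brings total to 160 ≥ 130: gain V − κ_2 = 38.
Best response: 80.

80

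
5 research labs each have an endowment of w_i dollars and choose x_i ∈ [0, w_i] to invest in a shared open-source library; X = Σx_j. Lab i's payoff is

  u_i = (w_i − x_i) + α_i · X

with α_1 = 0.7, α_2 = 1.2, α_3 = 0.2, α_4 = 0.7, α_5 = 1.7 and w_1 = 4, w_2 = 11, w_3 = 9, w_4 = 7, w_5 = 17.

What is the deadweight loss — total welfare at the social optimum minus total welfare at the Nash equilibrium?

∂u_i/∂x_i = α_i − 1, so lab i contributes w_i if α_i > 1, else 0.
α_i > 1 for i ∈ {2, 5}; NE contributions (0, 11, 0, 0, 17), X = 28.
W^NE = Σw_i − X^NE + (Σα_i)·X^NE = 48 + 3.5·28 = 146.
Planner: ∂(Σu_j)/∂x_i = Σα_j − 1 = 3.5 > 0, so everyone contributes w_i; X^SO = 48, W^SO = 48 + 3.5·48 = 216.
Deadweight loss = 70.

70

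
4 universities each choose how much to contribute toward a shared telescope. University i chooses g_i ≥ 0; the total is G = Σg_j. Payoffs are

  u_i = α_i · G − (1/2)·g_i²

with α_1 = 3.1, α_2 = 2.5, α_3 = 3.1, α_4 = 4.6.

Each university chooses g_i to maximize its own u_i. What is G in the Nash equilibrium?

University i's FOC: ∂u_i/∂g_i = α_i − g_i = 0, so g_i* = α_i.
NE contributions = (3.1, 2.5, 3.1, 4.6); G = 13.3.

13.3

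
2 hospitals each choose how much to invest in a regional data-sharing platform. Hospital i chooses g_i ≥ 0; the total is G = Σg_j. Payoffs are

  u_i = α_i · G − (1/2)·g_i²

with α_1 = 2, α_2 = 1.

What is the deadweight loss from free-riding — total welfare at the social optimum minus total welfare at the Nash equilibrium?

Hospital i's FOC: ∂u_i/∂g_i = α_i − g_i = 0, so g_i* = α_i.
NE contributions = (2, 1); G = 3.
W^NE = (Σα)·G − ½Σα_i² = 3² − ½·5 = 6.5.
Planner sets g_i = Σα_j = 3 for every i, so G^SO = 2·3 = 6.
W^SO = (Σα)·G^SO − ½·2·(Σα)² = (2/2)·3² = 9.
Deadweight loss = W^SO − W^NE = 2.5.

2.5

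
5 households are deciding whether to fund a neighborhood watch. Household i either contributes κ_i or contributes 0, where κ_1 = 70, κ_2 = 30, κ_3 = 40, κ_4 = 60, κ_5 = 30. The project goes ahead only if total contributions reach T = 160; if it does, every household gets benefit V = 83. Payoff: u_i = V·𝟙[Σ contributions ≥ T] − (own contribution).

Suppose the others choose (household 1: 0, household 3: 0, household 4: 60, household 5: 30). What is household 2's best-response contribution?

0

Others' total = 90. Even contributing 30 gives 120 < 160: no benefit either way.
Best response: 0.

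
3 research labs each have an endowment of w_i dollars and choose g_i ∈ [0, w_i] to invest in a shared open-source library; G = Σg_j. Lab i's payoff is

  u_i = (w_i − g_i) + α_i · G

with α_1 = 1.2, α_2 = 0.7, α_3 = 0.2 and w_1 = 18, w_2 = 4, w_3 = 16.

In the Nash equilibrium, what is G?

18

∂u_i/∂g_i = α_i − 1, so lab i contributes w_i if α_i > 1, else 0.
α_i > 1 for i ∈ {1}; NE contributions (18, 0, 0), G = 18.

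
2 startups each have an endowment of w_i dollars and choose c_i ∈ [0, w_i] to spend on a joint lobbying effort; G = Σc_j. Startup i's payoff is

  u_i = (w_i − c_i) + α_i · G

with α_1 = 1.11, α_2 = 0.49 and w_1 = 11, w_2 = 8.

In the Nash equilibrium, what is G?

11

∂u_i/∂c_i = α_i − 1, so startup i contributes w_i if α_i > 1, else 0.
α_i > 1 for i ∈ {1}; NE contributions (11, 0), G = 11.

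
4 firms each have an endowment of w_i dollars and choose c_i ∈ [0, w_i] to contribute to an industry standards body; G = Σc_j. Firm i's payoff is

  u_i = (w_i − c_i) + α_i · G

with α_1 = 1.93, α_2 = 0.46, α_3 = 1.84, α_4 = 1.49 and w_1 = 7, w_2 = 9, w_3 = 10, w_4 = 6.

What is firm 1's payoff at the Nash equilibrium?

44.39

∂u_i/∂c_i = α_i − 1, so firm i contributes w_i if α_i > 1, else 0.
α_i > 1 for i ∈ {1, 3, 4}; NE contributions (7, 0, 10, 6), G = 23.
u_1 = (7 − 7) + 1.93·23 = 44.39.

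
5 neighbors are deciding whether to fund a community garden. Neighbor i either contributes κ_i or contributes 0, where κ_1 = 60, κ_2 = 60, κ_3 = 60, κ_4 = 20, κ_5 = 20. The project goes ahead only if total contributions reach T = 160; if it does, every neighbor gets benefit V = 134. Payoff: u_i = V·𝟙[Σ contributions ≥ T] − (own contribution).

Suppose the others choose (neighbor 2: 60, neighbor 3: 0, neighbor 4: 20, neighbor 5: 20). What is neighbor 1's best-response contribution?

60

Others' total = 100. Contributing 60 brings total to 160 ≥ 160: gain V − κ_1 = 74.
Best response: 60.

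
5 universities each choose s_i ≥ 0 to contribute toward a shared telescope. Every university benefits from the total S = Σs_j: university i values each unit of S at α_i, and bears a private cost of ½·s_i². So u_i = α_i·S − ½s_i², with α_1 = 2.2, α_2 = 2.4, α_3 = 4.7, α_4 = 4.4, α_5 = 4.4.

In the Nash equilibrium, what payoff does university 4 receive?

69.96

University i's FOC: ∂u_i/∂s_i = α_i − s_i = 0, so s_i* = α_i.
NE contributions = (2.2, 2.4, 4.7, 4.4, 4.4); S = 18.1.
u_4 = α_4·S − ½·(s_4)² = 4.4·18.1 − ½·4.4² = 69.96.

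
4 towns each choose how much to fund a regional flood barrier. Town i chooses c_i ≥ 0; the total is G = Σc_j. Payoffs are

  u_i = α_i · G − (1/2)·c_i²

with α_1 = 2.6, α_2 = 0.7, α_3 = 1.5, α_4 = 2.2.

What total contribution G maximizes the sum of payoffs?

28

Planner FOC: ∂(Σu_j)/∂c_i = (Σα_j) − c_i = 0, so c_i^SO = Σα_j = 7 for every i; G^SO = 28.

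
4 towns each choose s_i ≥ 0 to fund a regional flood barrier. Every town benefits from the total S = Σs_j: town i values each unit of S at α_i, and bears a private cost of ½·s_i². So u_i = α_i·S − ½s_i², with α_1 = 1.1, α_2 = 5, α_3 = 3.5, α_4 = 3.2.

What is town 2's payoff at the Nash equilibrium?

Town i's FOC: ∂u_i/∂s_i = α_i − s_i = 0, so s_i* = α_i.
NE contributions = (1.1, 5, 3.5, 3.2); S = 12.8.
u_2 = α_2·S − ½·(s_2)² = 5·12.8 − ½·5² = 51.5.

51.5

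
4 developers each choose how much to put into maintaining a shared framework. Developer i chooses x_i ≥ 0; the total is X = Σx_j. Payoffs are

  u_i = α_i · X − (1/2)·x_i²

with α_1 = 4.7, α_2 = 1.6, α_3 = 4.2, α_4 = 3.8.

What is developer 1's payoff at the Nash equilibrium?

56.165

Developer i's FOC: ∂u_i/∂x_i = α_i − x_i = 0, so x_i* = α_i.
NE contributions = (4.7, 1.6, 4.2, 3.8); X = 14.3.
u_1 = α_1·X − ½·(x_1)² = 4.7·14.3 − ½·4.7² = 56.165.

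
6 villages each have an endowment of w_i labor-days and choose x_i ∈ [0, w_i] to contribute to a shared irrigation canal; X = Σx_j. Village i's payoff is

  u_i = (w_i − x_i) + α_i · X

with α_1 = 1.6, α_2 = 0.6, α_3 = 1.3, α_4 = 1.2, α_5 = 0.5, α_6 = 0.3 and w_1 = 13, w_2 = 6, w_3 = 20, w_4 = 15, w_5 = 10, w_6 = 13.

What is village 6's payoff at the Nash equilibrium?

∂u_i/∂x_i = α_i − 1, so village i contributes w_i if α_i > 1, else 0.
α_i > 1 for i ∈ {1, 3, 4}; NE contributions (13, 0, 20, 15, 0, 0), X = 48.
u_6 = (13 − 0) + 0.3·48 = 27.4.

27.4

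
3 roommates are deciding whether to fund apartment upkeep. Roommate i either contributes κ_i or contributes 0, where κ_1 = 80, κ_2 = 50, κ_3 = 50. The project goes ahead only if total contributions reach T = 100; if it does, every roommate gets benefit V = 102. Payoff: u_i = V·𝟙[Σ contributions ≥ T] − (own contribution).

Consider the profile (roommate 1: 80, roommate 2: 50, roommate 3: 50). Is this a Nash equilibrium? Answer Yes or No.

No

Total = 180 ≥ 100: provided.
Roommate 1 (pledges 80, payoff 22): dropping to 0 → total 100, payoff 102. Profitable deviation.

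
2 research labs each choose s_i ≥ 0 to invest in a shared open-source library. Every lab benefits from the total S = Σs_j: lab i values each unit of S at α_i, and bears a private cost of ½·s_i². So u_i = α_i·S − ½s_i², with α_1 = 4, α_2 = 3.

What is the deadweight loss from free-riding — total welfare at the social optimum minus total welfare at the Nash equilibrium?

Lab i's FOC: ∂u_i/∂s_i = α_i − s_i = 0, so s_i* = α_i.
NE contributions = (4, 3); S = 7.
W^NE = (Σα)·S − ½Σα_i² = 7² − ½·25 = 36.5.
Planner sets s_i = Σα_j = 7 for every i, so S^SO = 2·7 = 14.
W^SO = (Σα)·S^SO − ½·2·(Σα)² = (2/2)·7² = 49.
Deadweight loss = W^SO − W^NE = 12.5.

12.5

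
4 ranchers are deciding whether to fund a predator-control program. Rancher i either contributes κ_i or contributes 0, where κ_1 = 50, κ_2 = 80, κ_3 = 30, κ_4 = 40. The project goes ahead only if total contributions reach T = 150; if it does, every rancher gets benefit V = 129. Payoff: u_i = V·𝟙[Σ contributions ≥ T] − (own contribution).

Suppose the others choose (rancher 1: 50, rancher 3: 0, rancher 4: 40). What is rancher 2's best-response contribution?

Others' total = 90. Contributing 80 brings total to 170 ≥ 150: gain V − κ_2 = 49.
Best response: 80.

80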